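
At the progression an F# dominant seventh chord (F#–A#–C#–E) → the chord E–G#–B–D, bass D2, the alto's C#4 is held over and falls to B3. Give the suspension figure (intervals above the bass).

At the second chord the bass is D2. The suspended C#4 lies a seventh above the bass; after resolving down by step to B3, the interval above the bass becomes a sixth.
Suspension figures are named by those two intervals: 7–6.

7–6 suspension.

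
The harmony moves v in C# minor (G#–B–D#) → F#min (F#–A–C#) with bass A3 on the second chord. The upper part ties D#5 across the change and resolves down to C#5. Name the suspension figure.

4–3 suspension.

At the second chord the bass is A3. The suspended D#5 lies a fourth above the bass; after resolving down by step to C#5, the interval above the bass becomes a third.
Suspension figures are named by those two intervals: 4–3.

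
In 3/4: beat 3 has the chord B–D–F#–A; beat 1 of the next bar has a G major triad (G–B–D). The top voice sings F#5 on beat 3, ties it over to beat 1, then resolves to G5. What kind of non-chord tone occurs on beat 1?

The harmony at that moment is G major triad (G, B, D); F#5 is not a chord tone.
It is held over (the same pitch as the preceding F#5) and left by step up to G5.
Held over from the previous chord and resolving up by step — a retardation.

Retardation.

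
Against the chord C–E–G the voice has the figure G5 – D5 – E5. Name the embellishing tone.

D5 is an appoggiatura.

The harmony at that moment is C major triad (C, E, G); D5 is not a chord tone.
It is approached by leap down from G5 and left by step up to E5.
Leap in, step out — an appoggiatura.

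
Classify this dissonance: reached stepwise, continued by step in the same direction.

Approach: by step. Departure: by step, continuing in the same direction.
Stepwise on both sides with no change of direction means the note fills in the space between two different chord tones — a passing tone. (Had it turned back to its starting note it would be a neighbor tone instead.)

Passing tone.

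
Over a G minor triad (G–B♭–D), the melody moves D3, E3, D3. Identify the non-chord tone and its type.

The harmony at that moment is G minor triad (G, B♭, D); E3 is not a chord tone.
It is approached by step up from D3 and left by step down to D3.
Step away and step back to the same note — a neighbor tone (upper neighbor).

E3 is a neighbor tone.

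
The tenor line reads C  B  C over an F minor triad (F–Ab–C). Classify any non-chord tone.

The harmony at that moment is F minor triad (F, Ab, C); B is not a chord tone.
It is approached by step down from C and left by step up to C.
Step away and step back to the same note — a neighbor tone (lower neighbor).

B is a neighbor tone.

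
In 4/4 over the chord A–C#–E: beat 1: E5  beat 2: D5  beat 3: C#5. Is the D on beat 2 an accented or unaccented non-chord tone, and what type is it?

The harmony at that moment is A major triad (A, C#, E); D5 is not a chord tone.
It is approached by step down from E5 and left by step down to C#5.
Step in, step out in the same direction — a passing tone.
It falls on a weak beat, so it is unaccented.

Unaccented passing tone.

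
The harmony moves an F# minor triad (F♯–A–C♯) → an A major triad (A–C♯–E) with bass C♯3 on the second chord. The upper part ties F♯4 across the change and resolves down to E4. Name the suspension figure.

At the second chord the bass is C♯3. The suspended F♯4 lies a fourth above the bass; after resolving down by step to E4, the interval above the bass becomes a third.
Suspension figures are named by those two intervals: 4–3.

4–3 suspension.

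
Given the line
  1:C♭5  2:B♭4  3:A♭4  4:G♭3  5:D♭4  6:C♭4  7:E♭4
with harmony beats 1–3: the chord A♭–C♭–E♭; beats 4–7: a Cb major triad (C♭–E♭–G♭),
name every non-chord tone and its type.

The harmony at that moment is A♭ minor triad (A♭, C♭, E♭); B♭4 is not a chord tone.
It is approached by step down from C♭5 and left by step down to A♭4.
Step in, step out in the same direction — a passing tone.
The harmony at that moment is C♭ major triad (C♭, E♭, G♭); D♭4 is not a chord tone.
It is approached by leap up from G♭3 and left by step down to C♭4.
Leap in, step out — an appoggiatura.

B♭4 (beat 2) — passing tone; D♭4 (beat 5) — appoggiatura.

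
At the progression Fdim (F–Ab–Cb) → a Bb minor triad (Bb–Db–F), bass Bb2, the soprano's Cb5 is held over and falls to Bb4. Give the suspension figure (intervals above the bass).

At the second chord the bass is Bb2. The suspended Cb5 lies a ninth above the bass; after resolving down by step to Bb4, the interval above the bass becomes an octave.
Suspension figures are named by those two intervals: 9–8.

9–8 suspension.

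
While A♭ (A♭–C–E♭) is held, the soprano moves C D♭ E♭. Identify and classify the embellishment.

D♭ is a passing tone.

The harmony at that moment is A♭ major triad (A♭, C, E♭); D♭ is not a chord tone.
It is approached by step up from C and left by step up to E♭.
Step in, step out in the same direction — a passing tone.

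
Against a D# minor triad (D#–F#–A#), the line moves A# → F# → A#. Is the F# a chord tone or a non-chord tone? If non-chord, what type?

Chord tone (the third of D# minor triad).

D# minor triad contains D#, F#, A#; F# is the third, so it is a chord tone.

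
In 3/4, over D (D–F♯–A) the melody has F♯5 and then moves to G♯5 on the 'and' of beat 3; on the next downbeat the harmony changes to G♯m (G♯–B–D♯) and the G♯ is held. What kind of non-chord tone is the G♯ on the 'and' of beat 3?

The harmony at that moment is D major triad (D, F♯, A); G♯5 is not a chord tone.
It is approached by step up from F♯5 and then sustained as the same pitch into the next harmony.
Arriving early and becoming a chord tone when the harmony changes — an anticipation.

Anticipation.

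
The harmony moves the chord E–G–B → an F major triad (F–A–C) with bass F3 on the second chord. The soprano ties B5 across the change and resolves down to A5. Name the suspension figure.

At the second chord the bass is F3. The suspended B5 lies a fourth above the bass; after resolving down by step to A5, the interval above the bass becomes a third.
Suspension figures are named by those two intervals: 4–3.

4–3 suspension.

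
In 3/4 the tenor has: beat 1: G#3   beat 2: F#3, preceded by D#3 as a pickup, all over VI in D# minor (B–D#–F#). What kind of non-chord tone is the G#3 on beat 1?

Appoggiatura.

The harmony at that moment is B major triad (B, D#, F#); G#3 is not a chord tone.
It is approached by leap up from D#3 and left by step down to F#3.
Leap in, step out, metrically accented — an appoggiatura.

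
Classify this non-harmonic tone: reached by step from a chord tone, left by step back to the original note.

Approach: by step. Departure: by step in the opposite direction, back to the starting pitch.
Stepwise on both sides but reversing to return to the same chord tone — a neighbor tone. (Had it continued onward in the same direction it would be a passing tone instead.)

Neighbor tone.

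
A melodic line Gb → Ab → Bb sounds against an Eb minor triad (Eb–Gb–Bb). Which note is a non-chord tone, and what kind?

The harmony at that moment is Eb minor triad (Eb, Gb, Bb); Ab is not a chord tone.
It is approached by step up from Gb and left by step up to Bb.
Step in, step out in the same direction — a passing tone.

Ab is a passing tone.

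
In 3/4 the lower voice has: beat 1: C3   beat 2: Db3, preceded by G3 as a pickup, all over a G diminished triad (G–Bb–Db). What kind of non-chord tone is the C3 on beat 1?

Appoggiatura.

The harmony at that moment is G diminished triad (G, Bb, Db); C3 is not a chord tone.
It is approached by leap down from G3 and left by step up to Db3.
Leap in, step out, metrically accented — an appoggiatura.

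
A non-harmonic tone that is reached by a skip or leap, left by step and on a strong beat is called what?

Approach: by leap. Departure: by step. Metric position: strong.
Leap in, step out, in a metrically strong position — an appoggiatura. (It is the mirror image of the escape tone, which steps in and leaps out from a weak position.)

Appoggiatura.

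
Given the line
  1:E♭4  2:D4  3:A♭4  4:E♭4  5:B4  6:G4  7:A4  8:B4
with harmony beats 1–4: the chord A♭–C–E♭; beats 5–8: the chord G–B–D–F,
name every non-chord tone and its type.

D4 (beat 2) — escape tone; A4 (beat 7) — passing tone.

The harmony at that moment is A♭ major triad (A♭, C, E♭); D4 is not a chord tone.
It is approached by step down from E♭4 and left by leap up to A♭4.
Step in, leap out — an escape tone.
The harmony at that moment is G dominant seventh chord (G, B, D, F); A4 is not a chord tone.
It is approached by step up from G4 and left by step up to B4.
Step in, step out in the same direction — a passing tone.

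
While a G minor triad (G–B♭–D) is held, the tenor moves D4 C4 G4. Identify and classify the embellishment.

The harmony at that moment is G minor triad (G, B♭, D); C4 is not a chord tone.
It is approached by step down from D4 and left by leap up to G4.
Step in, leap out — an escape tone.

C4 is an escape tone.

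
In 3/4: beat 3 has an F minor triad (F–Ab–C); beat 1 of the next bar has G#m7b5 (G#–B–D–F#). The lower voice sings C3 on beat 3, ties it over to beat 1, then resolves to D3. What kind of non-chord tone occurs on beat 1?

Retardation.

The harmony at that moment is G# half-diminished seventh chord (G#, B, D, F#); C3 is not a chord tone.
It is held over (the same pitch as the preceding C3) and left by step up to D3.
Held over from the previous chord and resolving up by step — a retardation.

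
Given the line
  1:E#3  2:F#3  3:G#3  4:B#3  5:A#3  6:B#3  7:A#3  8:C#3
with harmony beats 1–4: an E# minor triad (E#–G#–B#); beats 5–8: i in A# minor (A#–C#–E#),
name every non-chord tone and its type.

F#3 (beat 2) — passing tone; B#3 (beat 6) — neighbor tone.

The harmony at that moment is E# minor triad (E#, G#, B#); F#3 is not a chord tone.
It is approached by step up from E#3 and left by step up to G#3.
Step in, step out in the same direction — a passing tone.
The harmony at that moment is A# minor triad (A#, C#, E#); B#3 is not a chord tone.
It is approached by step up from A#3 and left by step down to A#3.
Step away and step back to the same note — a neighbor tone (upper neighbor).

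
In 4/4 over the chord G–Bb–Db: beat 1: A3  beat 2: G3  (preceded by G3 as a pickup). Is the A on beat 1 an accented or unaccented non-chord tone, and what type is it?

The harmony at that moment is G diminished triad (G, Bb, Db); A3 is not a chord tone.
It is approached by step up from G3 and left by step down to G3.
Step away and step back to the same note — a neighbor tone (upper neighbor).
It falls on the downbeat, so it is accented.

Accented neighbor tone.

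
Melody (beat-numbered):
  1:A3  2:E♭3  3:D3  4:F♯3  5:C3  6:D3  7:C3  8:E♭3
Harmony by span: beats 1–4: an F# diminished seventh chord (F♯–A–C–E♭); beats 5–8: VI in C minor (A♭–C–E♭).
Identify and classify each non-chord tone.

The harmony at that moment is F♯ diminished seventh chord (F♯, A, C, E♭); D3 is not a chord tone.
It is approached by step down from E♭3 and left by leap up to F♯3.
Step in, leap out — an escape tone.
The harmony at that moment is A♭ major triad (A♭, C, E♭); D3 is not a chord tone.
It is approached by step up from C3 and left by step down to C3.
Step away and step back to the same note — a neighbor tone (upper neighbor).

D3 (beat 3) — escape tone; D3 (beat 6) — neighbor tone.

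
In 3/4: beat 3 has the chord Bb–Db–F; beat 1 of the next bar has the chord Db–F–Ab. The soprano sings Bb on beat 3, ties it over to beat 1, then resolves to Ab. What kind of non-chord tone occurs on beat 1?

Suspension.

The harmony at that moment is Db major triad (Db, F, Ab); Bb is not a chord tone.
It is held over (the same pitch as the preceding Bb) and left by step down to Ab.
Held over from the previous chord and resolving down by step — a suspension.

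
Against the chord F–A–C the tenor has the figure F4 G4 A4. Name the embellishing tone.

G4 is a passing tone.

The harmony at that moment is F major triad (F, A, C); G4 is not a chord tone.
It is approached by step up from F4 and left by step up to A4.
Step in, step out in the same direction — a passing tone.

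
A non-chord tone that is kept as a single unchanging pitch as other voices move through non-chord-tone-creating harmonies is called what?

Pedal tone.

Approach: none. Departure: none — a single pitch is sustained while the chords change around it, passing through harmonies that do not contain it.
No melodic motion at all; the dissonance is created entirely by the moving harmonies against the stationary note — a pedal tone (pedal point).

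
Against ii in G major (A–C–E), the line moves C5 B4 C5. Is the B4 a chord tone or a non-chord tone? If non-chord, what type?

The harmony at that moment is A minor triad (A, C, E); B4 is not a chord tone.
It is approached by step down from C5 and left by step up to C5.
Step away and step back to the same note — a neighbor tone (lower neighbor).

Non-chord tone — a neighbor tone.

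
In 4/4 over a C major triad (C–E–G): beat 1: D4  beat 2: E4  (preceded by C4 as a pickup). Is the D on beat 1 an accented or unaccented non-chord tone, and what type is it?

The harmony at that moment is C major triad (C, E, G); D4 is not a chord tone.
It is approached by step up from C4 and left by step up to E4.
Step in, step out in the same direction — a passing tone.
It falls on the downbeat, so it is accented.

Accented passing tone.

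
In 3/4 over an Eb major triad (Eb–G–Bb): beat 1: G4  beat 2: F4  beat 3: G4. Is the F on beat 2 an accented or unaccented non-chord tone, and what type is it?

The harmony at that moment is Eb major triad (Eb, G, Bb); F4 is not a chord tone.
It is approached by step down from G4 and left by step up to G4.
Step away and step back to the same note — a neighbor tone (lower neighbor).
It falls on a weak beat, so it is unaccented.

Unaccented neighbor tone.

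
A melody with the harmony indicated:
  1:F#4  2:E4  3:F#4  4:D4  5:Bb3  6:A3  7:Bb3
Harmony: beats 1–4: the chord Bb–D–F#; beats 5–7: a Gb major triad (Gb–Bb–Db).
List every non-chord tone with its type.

The harmony at that moment is Bb augmented triad (Bb, D, F#); E4 is not a chord tone.
It is approached by step down from F#4 and left by step up to F#4.
Step away and step back to the same note — a neighbor tone (lower neighbor).
The harmony at that moment is Gb major triad (Gb, Bb, Db); A3 is not a chord tone.
It is approached by step down from Bb3 and left by step up to Bb3.
Step away and step back to the same note — a neighbor tone (lower neighbor).

E4 (beat 2) — neighbor tone; A3 (beat 6) — neighbor tone.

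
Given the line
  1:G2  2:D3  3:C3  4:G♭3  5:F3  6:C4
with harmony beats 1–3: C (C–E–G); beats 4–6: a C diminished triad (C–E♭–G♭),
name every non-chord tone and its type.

D3 (beat 2) — appoggiatura; F3 (beat 5) — escape tone.

The harmony at that moment is C major triad (C, E, G); D3 is not a chord tone.
It is approached by leap up from G2 and left by step down to C3.
Leap in, step out — an appoggiatura.
The harmony at that moment is C diminished triad (C, E♭, G♭); F3 is not a chord tone.
It is approached by step down from G♭3 and left by leap up to C4.
Step in, leap out — an escape tone.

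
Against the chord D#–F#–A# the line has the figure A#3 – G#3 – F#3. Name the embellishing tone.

G#3 is a passing tone.

The harmony at that moment is D# minor triad (D#, F#, A#); G#3 is not a chord tone.
It is approached by step down from A#3 and left by step down to F#3.
Step in, step out in the same direction — a passing tone.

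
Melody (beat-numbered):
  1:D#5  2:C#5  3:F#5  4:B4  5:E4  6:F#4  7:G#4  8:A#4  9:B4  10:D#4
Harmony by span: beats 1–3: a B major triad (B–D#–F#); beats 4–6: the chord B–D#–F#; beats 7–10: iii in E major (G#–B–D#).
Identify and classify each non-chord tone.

The harmony at that moment is B major triad (B, D#, F#); C#5 is not a chord tone.
It is approached by step down from D#5 and left by leap up to F#5.
Step in, leap out — an escape tone.
The harmony at that moment is B major triad (B, D#, F#); E4 is not a chord tone.
It is approached by leap down from B4 and left by step up to F#4.
Leap in, step out — an appoggiatura.
The harmony at that moment is G# minor triad (G#, B, D#); A#4 is not a chord tone.
It is approached by step up from G#4 and left by step up to B4.
Step in, step out in the same direction — a passing tone.

C#5 (beat 2) — escape tone; E4 (beat 5) — appoggiatura; A#4 (beat 8) — passing tone.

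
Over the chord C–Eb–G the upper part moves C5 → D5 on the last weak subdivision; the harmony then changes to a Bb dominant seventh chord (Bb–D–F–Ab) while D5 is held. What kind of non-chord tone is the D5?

D5 is an anticipation.

The harmony at that moment is C minor triad (C, Eb, G); D5 is not a chord tone.
It is approached by step up from C5 and then sustained as the same pitch into the next harmony.
Arriving early and becoming a chord tone when the harmony changes — an anticipation.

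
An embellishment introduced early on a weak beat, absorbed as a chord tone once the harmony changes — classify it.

Approach: ahead of the chord change (typically by step), so it is dissonant against the current harmony. Departure: none — the same pitch is restated or held and is a chord tone of the new harmony.
Dissonant first, consonant once the harmony catches up: the note simply arrives early — an anticipation. (The reverse timing, consonant first and dissonant after the change, would be a suspension or retardation.)

Anticipation.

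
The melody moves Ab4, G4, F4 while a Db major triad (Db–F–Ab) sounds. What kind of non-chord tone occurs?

G4 is a passing tone.

The harmony at that moment is Db major triad (Db, F, Ab); G4 is not a chord tone.
It is approached by step down from Ab4 and left by step down to F4.
Step in, step out in the same direction — a passing tone.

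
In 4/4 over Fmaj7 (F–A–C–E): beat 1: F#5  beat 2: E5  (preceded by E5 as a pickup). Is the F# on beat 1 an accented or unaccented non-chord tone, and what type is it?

Accented neighbor tone.

The harmony at that moment is F major seventh chord (F, A, C, E); F#5 is not a chord tone.
It is approached by step up from E5 and left by step down to E5.
Step away and step back to the same note — a neighbor tone (upper neighbor).
It falls on the downbeat, so it is accented.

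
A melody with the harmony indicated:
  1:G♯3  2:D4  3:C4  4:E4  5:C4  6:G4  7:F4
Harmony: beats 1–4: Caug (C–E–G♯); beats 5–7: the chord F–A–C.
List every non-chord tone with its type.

D4 (beat 2) — appoggiatura; G4 (beat 6) — appoggiatura.

The harmony at that moment is C augmented triad (C, E, G♯); D4 is not a chord tone.
It is approached by leap up from G♯3 and left by step down to C4.
Leap in, step out — an appoggiatura.
The harmony at that moment is F major triad (F, A, C); G4 is not a chord tone.
It is approached by leap up from C4 and left by step down to F4.
Leap in, step out — an appoggiatura.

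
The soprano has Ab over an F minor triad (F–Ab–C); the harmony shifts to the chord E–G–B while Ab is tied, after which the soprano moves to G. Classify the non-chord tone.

The harmony at that moment is E minor triad (E, G, B); Ab is not a chord tone.
It is held over (the same pitch as the preceding Ab) and left by step down to G.
Held over from the previous chord and resolving down by step — a suspension.

Ab is a suspension.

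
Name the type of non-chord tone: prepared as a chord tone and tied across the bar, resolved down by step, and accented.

Approach: by preparation — the pitch is first a chord tone, then held (tied or repeated) while the harmony changes under it. Departure: down by step. Metric position: strong.
A prepared dissonance that resolves downward by step — a suspension. (The same figure resolving upward would be a retardation.)

Suspension.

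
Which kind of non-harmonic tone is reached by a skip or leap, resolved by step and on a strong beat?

Approach: by leap. Departure: by step. Metric position: strong.
Leap in, step out, in a metrically strong position — an appoggiatura. (It is the mirror image of the escape tone, which steps in and leaps out from a weak position.)

Appoggiatura.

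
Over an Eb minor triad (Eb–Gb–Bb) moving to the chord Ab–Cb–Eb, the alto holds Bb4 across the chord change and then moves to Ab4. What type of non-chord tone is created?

Bb4 is a suspension.

The harmony at that moment is Ab minor triad (Ab, Cb, Eb); Bb4 is not a chord tone.
It is held over (the same pitch as the preceding Bb4) and left by step down to Ab4.
Held over from the previous chord and resolving down by step — a suspension.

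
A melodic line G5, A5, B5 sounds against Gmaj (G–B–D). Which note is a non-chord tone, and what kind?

The harmony at that moment is G major triad (G, B, D); A5 is not a chord tone.
It is approached by step up from G5 and left by step up to B5.
Step in, step out in the same direction — a passing tone.

A5 is a passing tone.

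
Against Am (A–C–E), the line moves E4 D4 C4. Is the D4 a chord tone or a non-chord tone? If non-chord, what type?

Non-chord tone — a passing tone.

The harmony at that moment is A minor triad (A, C, E); D4 is not a chord tone.
It is approached by step down from E4 and left by step down to C4.
Step in, step out in the same direction — a passing tone.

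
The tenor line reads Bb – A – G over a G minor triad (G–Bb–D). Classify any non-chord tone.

A is a passing tone.

The harmony at that moment is G minor triad (G, Bb, D); A is not a chord tone.
It is approached by step down from Bb and left by step down to G.
Step in, step out in the same direction — a passing tone.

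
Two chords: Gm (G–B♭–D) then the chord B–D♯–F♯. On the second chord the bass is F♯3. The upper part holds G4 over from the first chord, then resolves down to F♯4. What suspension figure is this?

At the second chord the bass is F♯3. The suspended G4 lies a ninth above the bass; after resolving down by step to F♯4, the interval above the bass becomes an octave.
Suspension figures are named by those two intervals: 9–8.

9–8 suspension.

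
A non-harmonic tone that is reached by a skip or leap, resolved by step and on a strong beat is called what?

Appoggiatura.

Approach: by leap. Departure: by step. Metric position: strong.
Leap in, step out, in a metrically strong position — an appoggiatura. (It is the mirror image of the escape tone, which steps in and leaps out from a weak position.)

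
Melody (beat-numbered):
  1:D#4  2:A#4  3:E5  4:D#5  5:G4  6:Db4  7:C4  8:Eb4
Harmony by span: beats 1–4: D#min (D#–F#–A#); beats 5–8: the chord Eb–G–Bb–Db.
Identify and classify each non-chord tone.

E5 (beat 3) — appoggiatura; C4 (beat 7) — escape tone.

The harmony at that moment is D# minor triad (D#, F#, A#); E5 is not a chord tone.
It is approached by leap up from A#4 and left by step down to D#5.
Leap in, step out — an appoggiatura.
The harmony at that moment is Eb dominant seventh chord (Eb, G, Bb, Db); C4 is not a chord tone.
It is approached by step down from Db4 and left by leap up to Eb4.
Step in, leap out — an escape tone.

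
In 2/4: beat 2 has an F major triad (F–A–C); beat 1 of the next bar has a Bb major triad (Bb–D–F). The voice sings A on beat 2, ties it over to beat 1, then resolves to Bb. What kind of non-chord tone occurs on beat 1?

Retardation.

The harmony at that moment is Bb major triad (Bb, D, F); A is not a chord tone.
It is held over (the same pitch as the preceding A) and left by step up to Bb.
Held over from the previous chord and resolving up by step — a retardation.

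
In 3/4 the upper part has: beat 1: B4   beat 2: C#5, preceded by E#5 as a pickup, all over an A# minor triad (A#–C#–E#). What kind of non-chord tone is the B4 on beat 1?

The harmony at that moment is A# minor triad (A#, C#, E#); B4 is not a chord tone.
It is approached by leap down from E#5 and left by step up to C#5.
Leap in, step out, metrically accented — an appoggiatura.

Appoggiatura.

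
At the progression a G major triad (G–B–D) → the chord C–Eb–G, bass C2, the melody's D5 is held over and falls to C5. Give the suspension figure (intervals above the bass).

9–8 suspension.

At the second chord the bass is C2. The suspended D5 lies a ninth above the bass; after resolving down by step to C5, the interval above the bass becomes an octave.
Suspension figures are named by those two intervals: 9–8.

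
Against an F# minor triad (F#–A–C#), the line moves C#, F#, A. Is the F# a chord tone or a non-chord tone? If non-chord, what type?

F# minor triad contains F#, A, C#; F# is the root, so it is a chord tone.

Chord tone (the root of F# minor triad).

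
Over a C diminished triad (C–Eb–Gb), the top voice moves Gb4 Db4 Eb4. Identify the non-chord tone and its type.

The harmony at that moment is C diminished triad (C, Eb, Gb); Db4 is not a chord tone.
It is approached by leap down from Gb4 and left by step up to Eb4.
Leap in, step out — an appoggiatura.

Db4 is an appoggiatura.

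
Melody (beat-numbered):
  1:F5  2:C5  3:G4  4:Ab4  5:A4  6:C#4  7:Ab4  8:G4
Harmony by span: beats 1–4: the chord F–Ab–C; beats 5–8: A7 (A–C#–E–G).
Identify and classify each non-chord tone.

The harmony at that moment is F minor triad (F, Ab, C); G4 is not a chord tone.
It is approached by leap down from C5 and left by step up to Ab4.
Leap in, step out — an appoggiatura.
The harmony at that moment is A dominant seventh chord (A, C#, E, G); Ab4 is not a chord tone.
It is approached by leap up from C#4 and left by step down to G4.
Leap in, step out — an appoggiatura.

G4 (beat 3) — appoggiatura; Ab4 (beat 7) — appoggiatura.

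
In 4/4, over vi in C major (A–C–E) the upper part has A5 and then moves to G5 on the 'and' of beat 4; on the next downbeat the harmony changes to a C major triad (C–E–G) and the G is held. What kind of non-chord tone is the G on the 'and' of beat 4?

The harmony at that moment is A minor triad (A, C, E); G5 is not a chord tone.
It is approached by step down from A5 and then sustained as the same pitch into the next harmony.
Arriving early and becoming a chord tone when the harmony changes — an anticipation.

Anticipation.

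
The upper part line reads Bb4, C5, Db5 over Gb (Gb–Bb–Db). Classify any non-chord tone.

The harmony at that moment is Gb major triad (Gb, Bb, Db); C5 is not a chord tone.
It is approached by step up from Bb4 and left by step up to Db5.
Step in, step out in the same direction — a passing tone.

C5 is a passing tone.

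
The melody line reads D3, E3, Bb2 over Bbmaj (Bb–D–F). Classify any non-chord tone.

E3 is an escape tone.

The harmony at that moment is Bb major triad (Bb, D, F); E3 is not a chord tone.
It is approached by step up from D3 and left by leap down to Bb2.
Step in, leap out — an escape tone.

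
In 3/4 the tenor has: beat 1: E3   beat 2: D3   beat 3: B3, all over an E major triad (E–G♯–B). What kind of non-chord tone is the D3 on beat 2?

The harmony at that moment is E major triad (E, G♯, B); D3 is not a chord tone.
It is approached by step down from E3 and left by leap up to B3.
Step in, leap out, on a weak beat — an escape tone.

Escape tone.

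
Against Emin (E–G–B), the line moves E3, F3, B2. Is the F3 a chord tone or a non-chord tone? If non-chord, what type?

The harmony at that moment is E minor triad (E, G, B); F3 is not a chord tone.
It is approached by step up from E3 and left by leap down to B2.
Step in, leap out — an escape tone.

Non-chord tone — an escape tone.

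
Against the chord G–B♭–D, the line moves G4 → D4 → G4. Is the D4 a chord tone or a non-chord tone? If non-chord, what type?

Chord tone (the fifth of G minor triad).

G minor triad contains G, B♭, D; D is the fifth, so it is a chord tone.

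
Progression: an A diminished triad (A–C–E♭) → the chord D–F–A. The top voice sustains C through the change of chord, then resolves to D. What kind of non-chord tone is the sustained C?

The harmony at that moment is D minor triad (D, F, A); C is not a chord tone.
It is held over (the same pitch as the preceding C) and left by step up to D.
Held over from the previous chord and resolving up by step — a retardation.

C is a retardation.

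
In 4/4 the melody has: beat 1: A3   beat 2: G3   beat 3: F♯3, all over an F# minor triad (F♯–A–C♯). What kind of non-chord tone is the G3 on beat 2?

Passing tone.

The harmony at that moment is F♯ minor triad (F♯, A, C♯); G3 is not a chord tone.
It is approached by step down from A3 and left by step down to F♯3.
Step in, step out in the same direction — a passing tone.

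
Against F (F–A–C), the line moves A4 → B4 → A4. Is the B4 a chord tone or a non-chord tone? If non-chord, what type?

The harmony at that moment is F major triad (F, A, C); B4 is not a chord tone.
It is approached by step up from A4 and left by step down to A4.
Step away and step back to the same note — a neighbor tone (upper neighbor).

Non-chord tone — a neighbor tone.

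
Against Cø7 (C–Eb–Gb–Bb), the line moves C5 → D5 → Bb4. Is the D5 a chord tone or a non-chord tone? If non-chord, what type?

The harmony at that moment is C half-diminished seventh chord (C, Eb, Gb, Bb); D5 is not a chord tone.
It is approached by step up from C5 and left by leap down to Bb4.
Step in, leap out — an escape tone.

Non-chord tone — an escape tone.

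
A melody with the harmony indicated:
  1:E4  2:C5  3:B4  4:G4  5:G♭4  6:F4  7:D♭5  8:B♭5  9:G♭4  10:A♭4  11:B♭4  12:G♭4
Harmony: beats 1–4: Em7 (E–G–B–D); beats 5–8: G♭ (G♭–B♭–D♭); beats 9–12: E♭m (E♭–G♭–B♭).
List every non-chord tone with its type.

The harmony at that moment is E minor seventh chord (E, G, B, D); C5 is not a chord tone.
It is approached by leap up from E4 and left by step down to B4.
Leap in, step out — an appoggiatura.
The harmony at that moment is G♭ major triad (G♭, B♭, D♭); F4 is not a chord tone.
It is approached by step down from G♭4 and left by leap up to D♭5.
Step in, leap out — an escape tone.
The harmony at that moment is E♭ minor triad (E♭, G♭, B♭); A♭4 is not a chord tone.
It is approached by step up from G♭4 and left by step up to B♭4.
Step in, step out in the same direction — a passing tone.

C5 (beat 2) — appoggiatura; F4 (beat 6) — escape tone; A♭4 (beat 10) — passing tone.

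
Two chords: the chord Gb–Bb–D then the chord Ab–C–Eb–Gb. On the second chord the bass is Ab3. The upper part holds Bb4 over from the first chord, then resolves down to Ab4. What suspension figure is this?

9–8 suspension.

At the second chord the bass is Ab3. The suspended Bb4 lies a ninth above the bass; after resolving down by step to Ab4, the interval above the bass becomes an octave.
Suspension figures are named by those two intervals: 9–8.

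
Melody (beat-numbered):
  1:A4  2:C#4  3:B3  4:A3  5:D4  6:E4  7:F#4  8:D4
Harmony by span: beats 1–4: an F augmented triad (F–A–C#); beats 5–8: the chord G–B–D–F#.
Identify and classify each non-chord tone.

The harmony at that moment is F augmented triad (F, A, C#); B3 is not a chord tone.
It is approached by step down from C#4 and left by step down to A3.
Step in, step out in the same direction — a passing tone.
The harmony at that moment is G major seventh chord (G, B, D, F#); E4 is not a chord tone.
It is approached by step up from D4 and left by step up to F#4.
Step in, step out in the same direction — a passing tone.

B3 (beat 3) — passing tone; E4 (beat 6) — passing tone.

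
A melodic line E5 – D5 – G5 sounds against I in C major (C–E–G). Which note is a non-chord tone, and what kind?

D5 is an escape tone.

The harmony at that moment is C major triad (C, E, G); D5 is not a chord tone.
It is approached by step down from E5 and left by leap up to G5.
Step in, leap out — an escape tone.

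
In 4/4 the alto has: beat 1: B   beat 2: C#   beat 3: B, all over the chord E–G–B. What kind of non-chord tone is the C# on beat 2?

Upper neighbor tone.

The harmony at that moment is E minor triad (E, G, B); C# is not a chord tone.
It is approached by step up from B and left by step down to B.
Step away and step back to the same note — a neighbor tone (upper neighbor).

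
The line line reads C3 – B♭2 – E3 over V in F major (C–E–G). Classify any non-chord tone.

B♭2 is an escape tone.

The harmony at that moment is C major triad (C, E, G); B♭2 is not a chord tone.
It is approached by step down from C3 and left by leap up to E3.
Step in, leap out — an escape tone.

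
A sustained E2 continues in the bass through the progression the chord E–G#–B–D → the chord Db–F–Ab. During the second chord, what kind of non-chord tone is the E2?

Pedal tone (pedal point).

The harmony at that moment is Db major triad (Db, F, Ab); E2 is not a chord tone.
It is held over (the same pitch as the preceding E2) and then sustained as the same pitch into the next harmony.
Sustained through a change of harmony — a pedal tone.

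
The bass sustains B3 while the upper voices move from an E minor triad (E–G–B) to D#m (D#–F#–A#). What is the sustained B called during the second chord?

The harmony at that moment is D# minor triad (D#, F#, A#); B3 is not a chord tone.
It is held over (the same pitch as the preceding B3) and then sustained as the same pitch into the next harmony.
Sustained through a change of harmony — a pedal tone.

Pedal tone (pedal point).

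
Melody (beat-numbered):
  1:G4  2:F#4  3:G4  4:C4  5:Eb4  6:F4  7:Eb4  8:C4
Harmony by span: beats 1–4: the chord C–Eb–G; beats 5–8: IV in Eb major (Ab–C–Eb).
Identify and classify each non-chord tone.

F#4 (beat 2) — neighbor tone; F4 (beat 6) — neighbor tone.

The harmony at that moment is C minor triad (C, Eb, G); F#4 is not a chord tone.
It is approached by step down from G4 and left by step up to G4.
Step away and step back to the same note — a neighbor tone (lower neighbor).
The harmony at that moment is Ab major triad (Ab, C, Eb); F4 is not a chord tone.
It is approached by step up from Eb4 and left by step down to Eb4.
Step away and step back to the same note — a neighbor tone (upper neighbor).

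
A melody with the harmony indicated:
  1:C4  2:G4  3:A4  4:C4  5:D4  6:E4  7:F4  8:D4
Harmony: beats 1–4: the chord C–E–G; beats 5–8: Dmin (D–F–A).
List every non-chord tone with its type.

The harmony at that moment is C major triad (C, E, G); A4 is not a chord tone.
It is approached by step up from G4 and left by leap down to C4.
Step in, leap out — an escape tone.
The harmony at that moment is D minor triad (D, F, A); E4 is not a chord tone.
It is approached by step up from D4 and left by step up to F4.
Step in, step out in the same direction — a passing tone.

A4 (beat 3) — escape tone; E4 (beat 6) — passing tone.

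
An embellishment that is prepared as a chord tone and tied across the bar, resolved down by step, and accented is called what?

Suspension.

Approach: by preparation — the pitch is first a chord tone, then held (tied or repeated) while the harmony changes under it. Departure: down by step. Metric position: strong.
A prepared dissonance that resolves downward by step — a suspension. (The same figure resolving upward would be a retardation.)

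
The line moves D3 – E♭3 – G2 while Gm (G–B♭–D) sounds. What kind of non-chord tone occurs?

E♭3 is an escape tone.

The harmony at that moment is G minor triad (G, B♭, D); E♭3 is not a chord tone.
It is approached by step up from D3 and left by leap down to G2.
Step in, leap out — an escape tone.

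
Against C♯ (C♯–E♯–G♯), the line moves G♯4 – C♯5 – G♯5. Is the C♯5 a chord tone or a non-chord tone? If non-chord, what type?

C# major triad contains C♯, E♯, G♯; C♯ is the root, so it is a chord tone.

Chord tone (the root of C# major triad).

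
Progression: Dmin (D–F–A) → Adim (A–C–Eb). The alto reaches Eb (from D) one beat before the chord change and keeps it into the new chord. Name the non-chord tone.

Eb is an anticipation.

The harmony at that moment is D minor triad (D, F, A); Eb is not a chord tone.
It is approached by step up from D and then sustained as the same pitch into the next harmony.
Arriving early and becoming a chord tone when the harmony changes — an anticipation.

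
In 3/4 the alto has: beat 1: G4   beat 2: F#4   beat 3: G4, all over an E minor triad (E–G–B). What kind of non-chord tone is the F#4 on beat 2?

The harmony at that moment is E minor triad (E, G, B); F#4 is not a chord tone.
It is approached by step down from G4 and left by step up to G4.
Step away and step back to the same note — a neighbor tone (lower neighbor).

Lower neighbor tone.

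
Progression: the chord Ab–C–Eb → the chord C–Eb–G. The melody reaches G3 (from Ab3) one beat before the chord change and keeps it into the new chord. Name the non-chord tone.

G3 is an anticipation.

The harmony at that moment is Ab major triad (Ab, C, Eb); G3 is not a chord tone.
It is approached by step down from Ab3 and then sustained as the same pitch into the next harmony.
Arriving early and becoming a chord tone when the harmony changes — an anticipation.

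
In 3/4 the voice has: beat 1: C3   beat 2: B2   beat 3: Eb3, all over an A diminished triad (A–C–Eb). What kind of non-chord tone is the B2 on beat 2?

Escape tone.

The harmony at that moment is A diminished triad (A, C, Eb); B2 is not a chord tone.
It is approached by step down from C3 and left by leap up to Eb3.
Step in, leap out, on a weak beat — an escape tone.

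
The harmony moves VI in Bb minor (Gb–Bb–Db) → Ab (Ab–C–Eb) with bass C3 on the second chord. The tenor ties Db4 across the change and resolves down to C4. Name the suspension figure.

9–8 suspension.

At the second chord the bass is C3. The suspended Db4 lies a ninth above the bass; after resolving down by step to C4, the interval above the bass becomes an octave.
Suspension figures are named by those two intervals: 9–8.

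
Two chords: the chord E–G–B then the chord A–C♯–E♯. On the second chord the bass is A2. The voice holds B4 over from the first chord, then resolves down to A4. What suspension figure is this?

9–8 suspension.

At the second chord the bass is A2. The suspended B4 lies a ninth above the bass; after resolving down by step to A4, the interval above the bass becomes an octave.
Suspension figures are named by those two intervals: 9–8.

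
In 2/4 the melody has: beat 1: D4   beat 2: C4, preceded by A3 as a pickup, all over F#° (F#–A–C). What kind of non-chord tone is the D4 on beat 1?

The harmony at that moment is F# diminished triad (F#, A, C); D4 is not a chord tone.
It is approached by leap up from A3 and left by step down to C4.
Leap in, step out, metrically accented — an appoggiatura.

Appoggiatura.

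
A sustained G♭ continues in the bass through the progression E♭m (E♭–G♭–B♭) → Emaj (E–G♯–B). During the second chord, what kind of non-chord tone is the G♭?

The harmony at that moment is E major triad (E, G♯, B); G♭ is not a chord tone.
It is held over (the same pitch as the preceding G♭) and then sustained as the same pitch into the next harmony.
Sustained through a change of harmony — a pedal tone.

Pedal tone (pedal point).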